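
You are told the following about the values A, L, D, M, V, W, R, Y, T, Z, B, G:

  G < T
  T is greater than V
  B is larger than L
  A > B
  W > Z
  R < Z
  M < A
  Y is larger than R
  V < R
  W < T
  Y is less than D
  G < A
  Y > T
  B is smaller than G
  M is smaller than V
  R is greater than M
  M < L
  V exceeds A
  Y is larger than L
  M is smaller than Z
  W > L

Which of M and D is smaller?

Following the relations from M: M < L < B < G < A < V < R < Z < W < T < Y < D.
So M < D; M is the smaller of the two.

M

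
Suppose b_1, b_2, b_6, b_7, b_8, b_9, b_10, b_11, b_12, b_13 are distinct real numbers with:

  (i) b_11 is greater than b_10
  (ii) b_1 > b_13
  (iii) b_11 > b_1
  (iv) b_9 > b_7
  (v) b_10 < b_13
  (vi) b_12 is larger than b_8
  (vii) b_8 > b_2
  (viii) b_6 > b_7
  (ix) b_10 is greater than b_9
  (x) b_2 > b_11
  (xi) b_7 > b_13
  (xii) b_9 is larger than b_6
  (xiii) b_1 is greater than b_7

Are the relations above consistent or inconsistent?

inconsistent

We have b_13 < b_7 stated directly, yet also b_7 < b_6 < b_9 < b_10 < b_13 by chaining the others — so b_7 < b_13. Contradiction.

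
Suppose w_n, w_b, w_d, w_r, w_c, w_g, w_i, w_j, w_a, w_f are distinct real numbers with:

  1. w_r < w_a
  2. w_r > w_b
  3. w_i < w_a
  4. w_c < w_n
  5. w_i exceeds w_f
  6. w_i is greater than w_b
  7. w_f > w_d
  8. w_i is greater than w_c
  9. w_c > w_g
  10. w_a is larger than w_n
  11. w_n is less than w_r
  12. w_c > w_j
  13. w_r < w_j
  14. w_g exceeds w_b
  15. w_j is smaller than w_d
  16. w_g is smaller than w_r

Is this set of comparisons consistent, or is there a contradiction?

We have w_j < w_c stated directly, yet also w_c < w_n < w_r < w_j by chaining the others — so w_c < w_j. Contradiction.

inconsistent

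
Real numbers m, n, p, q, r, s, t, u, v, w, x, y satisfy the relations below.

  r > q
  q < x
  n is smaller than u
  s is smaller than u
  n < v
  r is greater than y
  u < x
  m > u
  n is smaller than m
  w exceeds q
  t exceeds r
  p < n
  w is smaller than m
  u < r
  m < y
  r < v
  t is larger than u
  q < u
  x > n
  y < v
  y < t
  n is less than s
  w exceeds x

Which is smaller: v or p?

p

p < n and n < s give p < s.
Then s < u extends the chain to u.
Then u < x extends the chain to x.
With x < w: p < n < s < u < x < w.
With w < m: p < n < s < u < x < w < m.
Then m < y extends the chain to y.
Then y < r extends the chain to r.
With r < v: p < n < s < u < x < w < m < y < r < v.
So p < v; p is the smaller of the two.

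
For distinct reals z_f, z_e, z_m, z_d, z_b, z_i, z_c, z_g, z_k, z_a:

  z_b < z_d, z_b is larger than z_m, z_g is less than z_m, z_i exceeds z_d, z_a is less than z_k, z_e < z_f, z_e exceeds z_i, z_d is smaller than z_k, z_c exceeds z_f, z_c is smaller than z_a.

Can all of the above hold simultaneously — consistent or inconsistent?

The single ordering z_g < z_m < z_b < z_d < z_i < z_e < z_f < z_c < z_a < z_k satisfies every listed relation, so no contradiction arises.

consistent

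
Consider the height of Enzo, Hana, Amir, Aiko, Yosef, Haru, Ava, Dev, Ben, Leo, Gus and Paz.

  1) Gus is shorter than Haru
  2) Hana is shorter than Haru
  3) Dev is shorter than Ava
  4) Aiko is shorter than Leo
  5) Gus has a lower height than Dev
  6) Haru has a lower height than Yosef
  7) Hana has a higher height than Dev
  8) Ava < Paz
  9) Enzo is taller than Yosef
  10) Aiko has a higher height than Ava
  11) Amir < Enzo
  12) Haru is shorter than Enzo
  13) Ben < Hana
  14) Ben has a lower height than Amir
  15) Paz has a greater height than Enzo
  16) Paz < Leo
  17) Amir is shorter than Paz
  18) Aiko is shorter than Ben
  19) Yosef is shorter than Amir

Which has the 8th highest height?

Ben

The consecutive relations fix a unique order: Gus < Dev < Ava < Aiko < Ben < Hana < Haru < Yosef < Amir < Enzo < Paz < Leo.
The 8th largest is Ben.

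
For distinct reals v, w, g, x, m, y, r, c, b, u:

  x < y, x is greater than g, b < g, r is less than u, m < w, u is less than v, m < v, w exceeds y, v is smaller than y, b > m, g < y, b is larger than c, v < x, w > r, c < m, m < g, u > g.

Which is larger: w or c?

w

Following the relations from c: c < m < b < g < u < v < x < y < w.
So c < w; w is the larger of the two.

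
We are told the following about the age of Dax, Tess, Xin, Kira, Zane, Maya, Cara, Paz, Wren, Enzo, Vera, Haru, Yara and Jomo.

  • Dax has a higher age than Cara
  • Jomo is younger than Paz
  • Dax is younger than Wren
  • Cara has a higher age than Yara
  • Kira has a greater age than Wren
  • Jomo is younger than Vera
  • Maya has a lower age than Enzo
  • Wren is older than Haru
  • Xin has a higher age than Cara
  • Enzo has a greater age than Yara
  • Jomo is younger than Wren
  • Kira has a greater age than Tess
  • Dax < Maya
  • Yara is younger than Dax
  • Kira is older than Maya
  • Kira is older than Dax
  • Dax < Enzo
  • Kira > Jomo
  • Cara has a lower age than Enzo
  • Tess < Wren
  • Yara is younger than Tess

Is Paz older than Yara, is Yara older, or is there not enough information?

Following every chain through Yara: above Yara we get Tess, Cara, Dax, Xin, Wren, Maya, Enzo, Kira.
Paz is not reached, and no chain runs the other way from Paz to Yara.
So the given relations leave the order of Yara and Paz undetermined.

undetermined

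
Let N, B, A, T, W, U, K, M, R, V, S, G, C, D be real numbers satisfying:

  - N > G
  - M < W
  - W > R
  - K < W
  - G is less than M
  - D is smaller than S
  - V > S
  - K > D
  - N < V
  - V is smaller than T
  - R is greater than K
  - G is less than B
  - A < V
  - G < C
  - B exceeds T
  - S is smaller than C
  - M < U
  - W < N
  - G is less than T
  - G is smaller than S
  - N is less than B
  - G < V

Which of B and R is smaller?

R

R < W < N < V < T < B, by transitivity through W, N, V, T.
So R < B; R is the smaller of the two.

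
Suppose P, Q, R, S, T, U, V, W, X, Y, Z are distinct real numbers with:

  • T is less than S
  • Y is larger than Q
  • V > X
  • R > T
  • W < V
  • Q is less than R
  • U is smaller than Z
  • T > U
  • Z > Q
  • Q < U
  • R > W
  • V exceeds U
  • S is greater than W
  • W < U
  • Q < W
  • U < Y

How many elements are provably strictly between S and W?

The relations place W below S. An element lies strictly between them when it is forced above W and also forced below S.
Above W: {U, Z, V, T, R, Y}. Below S: {Q, U, T}.
Intersection: {U, T} — 2.

2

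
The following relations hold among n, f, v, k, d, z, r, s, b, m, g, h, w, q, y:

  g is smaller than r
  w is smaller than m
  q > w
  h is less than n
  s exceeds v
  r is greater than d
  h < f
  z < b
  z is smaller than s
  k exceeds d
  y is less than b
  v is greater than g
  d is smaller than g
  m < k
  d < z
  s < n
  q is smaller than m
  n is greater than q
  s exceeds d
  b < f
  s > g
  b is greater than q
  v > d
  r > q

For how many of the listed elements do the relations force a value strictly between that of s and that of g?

Chaining upward from g reaches: v, r, n.
Chaining downward from s reaches: d, v, z.
Strictly between g and s are those in both lists: v — 1 element.

1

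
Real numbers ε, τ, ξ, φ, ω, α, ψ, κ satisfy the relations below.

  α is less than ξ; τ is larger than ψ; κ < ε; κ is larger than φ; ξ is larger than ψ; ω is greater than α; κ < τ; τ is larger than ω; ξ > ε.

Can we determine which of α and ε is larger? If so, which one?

Following every chain through α: above α we get ω, τ, ξ.
ε is not reached, and no chain runs the other way from ε to α.
So the given relations leave the order of α and ε undetermined.

undetermined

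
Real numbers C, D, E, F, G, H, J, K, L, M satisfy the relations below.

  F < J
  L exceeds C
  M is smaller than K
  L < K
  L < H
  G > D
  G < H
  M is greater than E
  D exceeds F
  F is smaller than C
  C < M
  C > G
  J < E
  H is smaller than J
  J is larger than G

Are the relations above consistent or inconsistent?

consistent

Every relation is compatible with F < D < G < C < L < H < J < E < M < K; the set is consistent.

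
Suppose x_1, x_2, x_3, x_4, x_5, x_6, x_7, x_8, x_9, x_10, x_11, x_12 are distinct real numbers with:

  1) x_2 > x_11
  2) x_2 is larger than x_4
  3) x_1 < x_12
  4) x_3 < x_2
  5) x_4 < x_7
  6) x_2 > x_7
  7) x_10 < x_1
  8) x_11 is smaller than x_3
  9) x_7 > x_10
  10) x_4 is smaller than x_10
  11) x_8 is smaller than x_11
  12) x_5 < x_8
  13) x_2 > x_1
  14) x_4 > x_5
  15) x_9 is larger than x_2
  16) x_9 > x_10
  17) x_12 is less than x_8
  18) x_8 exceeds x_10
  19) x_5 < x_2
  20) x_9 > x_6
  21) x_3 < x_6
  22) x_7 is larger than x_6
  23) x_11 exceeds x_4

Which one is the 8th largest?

x_12

Piecing the relations together gives one ordering: x_5 < x_4 < x_10 < x_1 < x_12 < x_8 < x_11 < x_3 < x_6 < x_7 < x_2 < x_9.
The 8th largest is x_12.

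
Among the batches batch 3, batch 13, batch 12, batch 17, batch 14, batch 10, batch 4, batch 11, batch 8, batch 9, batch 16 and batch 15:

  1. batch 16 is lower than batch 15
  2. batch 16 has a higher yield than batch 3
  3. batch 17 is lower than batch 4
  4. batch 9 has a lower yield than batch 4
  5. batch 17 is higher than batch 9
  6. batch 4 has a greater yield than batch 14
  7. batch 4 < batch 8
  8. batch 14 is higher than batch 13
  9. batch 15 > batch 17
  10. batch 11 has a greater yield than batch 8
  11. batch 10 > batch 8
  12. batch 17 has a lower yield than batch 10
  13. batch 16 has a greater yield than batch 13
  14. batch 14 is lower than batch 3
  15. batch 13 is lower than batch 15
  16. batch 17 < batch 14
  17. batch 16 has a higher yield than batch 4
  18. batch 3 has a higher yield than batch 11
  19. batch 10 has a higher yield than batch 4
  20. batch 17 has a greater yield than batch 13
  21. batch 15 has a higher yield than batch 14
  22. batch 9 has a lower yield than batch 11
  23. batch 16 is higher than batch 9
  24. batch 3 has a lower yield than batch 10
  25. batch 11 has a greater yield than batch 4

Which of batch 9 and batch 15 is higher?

batch 15

The relevant relations are batch 9 < batch 17; batch 17 < batch 14; batch 14 < batch 4; batch 4 < batch 8; batch 8 < batch 11; batch 11 < batch 3; batch 3 < batch 16; batch 16 < batch 15.
Chaining these gives batch 9 < batch 17 < batch 14 < batch 4 < batch 8 < batch 11 < batch 3 < batch 16 < batch 15.
So batch 9 < batch 15; batch 15 is the higher of the two.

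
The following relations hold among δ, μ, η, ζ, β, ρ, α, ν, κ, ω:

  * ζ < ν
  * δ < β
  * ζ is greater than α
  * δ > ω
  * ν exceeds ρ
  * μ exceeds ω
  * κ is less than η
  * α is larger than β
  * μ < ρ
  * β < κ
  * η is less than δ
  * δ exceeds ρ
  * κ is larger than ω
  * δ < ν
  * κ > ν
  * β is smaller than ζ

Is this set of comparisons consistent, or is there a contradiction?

We have η < δ stated directly, yet also δ < β < α < ζ < ν < κ < η by chaining the others — so δ < η. Contradiction.

inconsistent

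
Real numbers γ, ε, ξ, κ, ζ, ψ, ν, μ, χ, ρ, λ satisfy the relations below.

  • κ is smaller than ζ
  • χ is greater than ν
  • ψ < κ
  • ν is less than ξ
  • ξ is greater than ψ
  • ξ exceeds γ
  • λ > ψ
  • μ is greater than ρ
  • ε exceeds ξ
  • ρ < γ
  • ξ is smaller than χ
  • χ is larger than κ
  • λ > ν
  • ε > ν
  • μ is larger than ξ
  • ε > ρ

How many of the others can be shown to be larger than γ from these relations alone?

Directly above γ: ξ.
One step further: μ, ε, χ (4 so far).
No other element is forced above γ by the given relations, so the count is 4.

4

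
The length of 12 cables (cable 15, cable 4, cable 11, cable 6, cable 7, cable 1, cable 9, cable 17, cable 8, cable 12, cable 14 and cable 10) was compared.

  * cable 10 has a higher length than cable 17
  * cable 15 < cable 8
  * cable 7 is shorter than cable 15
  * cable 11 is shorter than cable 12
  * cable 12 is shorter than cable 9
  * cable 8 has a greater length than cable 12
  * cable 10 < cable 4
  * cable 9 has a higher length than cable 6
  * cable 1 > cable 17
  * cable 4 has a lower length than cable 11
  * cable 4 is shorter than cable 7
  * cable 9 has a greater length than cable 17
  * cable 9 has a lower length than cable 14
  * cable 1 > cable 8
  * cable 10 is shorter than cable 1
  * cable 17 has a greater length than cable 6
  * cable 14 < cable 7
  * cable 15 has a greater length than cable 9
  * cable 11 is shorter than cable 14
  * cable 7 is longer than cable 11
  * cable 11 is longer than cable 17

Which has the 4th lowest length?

Chaining the given pairs: cable 6 < cable 17 < cable 10 < cable 4 < cable 11 < cable 12 < cable 9 < cable 14 < cable 7 < cable 15 < cable 8 < cable 1.
Counting 4 from the smallest end gives cable 4.

cable 4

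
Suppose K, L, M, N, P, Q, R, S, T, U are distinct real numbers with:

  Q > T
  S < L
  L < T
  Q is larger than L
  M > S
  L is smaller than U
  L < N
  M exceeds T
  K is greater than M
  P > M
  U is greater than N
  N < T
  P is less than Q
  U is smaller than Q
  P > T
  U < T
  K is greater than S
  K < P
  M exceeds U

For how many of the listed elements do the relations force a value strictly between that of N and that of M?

The relations place N below M. An element lies strictly between them when it is forced above N and also forced below M.
Above N: {U, T, K, P, Q}. Below M: {S, L, U, T}.
Intersection: {U, T} — 2.

2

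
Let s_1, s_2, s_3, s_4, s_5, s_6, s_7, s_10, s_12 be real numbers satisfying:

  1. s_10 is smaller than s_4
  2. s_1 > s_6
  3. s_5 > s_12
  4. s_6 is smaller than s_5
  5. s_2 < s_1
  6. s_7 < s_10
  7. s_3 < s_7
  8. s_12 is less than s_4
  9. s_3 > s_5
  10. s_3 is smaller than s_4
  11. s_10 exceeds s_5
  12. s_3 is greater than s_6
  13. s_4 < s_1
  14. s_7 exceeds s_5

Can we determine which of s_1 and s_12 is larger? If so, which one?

Following the relations from s_12: s_12 < s_5 < s_3 < s_7 < s_10 < s_4 < s_1.
So s_1 is larger.

s_1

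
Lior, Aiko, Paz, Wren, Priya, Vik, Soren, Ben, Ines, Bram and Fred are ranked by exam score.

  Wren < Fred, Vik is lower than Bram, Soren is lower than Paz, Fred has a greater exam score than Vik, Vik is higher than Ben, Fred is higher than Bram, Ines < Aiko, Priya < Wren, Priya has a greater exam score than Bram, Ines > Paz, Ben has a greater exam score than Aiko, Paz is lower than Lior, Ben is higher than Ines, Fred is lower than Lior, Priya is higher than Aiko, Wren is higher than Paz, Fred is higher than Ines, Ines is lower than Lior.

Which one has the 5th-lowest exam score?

Ben

The consecutive relations fix a unique order: Soren < Paz < Ines < Aiko < Ben < Vik < Bram < Priya < Wren < Fred < Lior.
The 5th smallest is Ben.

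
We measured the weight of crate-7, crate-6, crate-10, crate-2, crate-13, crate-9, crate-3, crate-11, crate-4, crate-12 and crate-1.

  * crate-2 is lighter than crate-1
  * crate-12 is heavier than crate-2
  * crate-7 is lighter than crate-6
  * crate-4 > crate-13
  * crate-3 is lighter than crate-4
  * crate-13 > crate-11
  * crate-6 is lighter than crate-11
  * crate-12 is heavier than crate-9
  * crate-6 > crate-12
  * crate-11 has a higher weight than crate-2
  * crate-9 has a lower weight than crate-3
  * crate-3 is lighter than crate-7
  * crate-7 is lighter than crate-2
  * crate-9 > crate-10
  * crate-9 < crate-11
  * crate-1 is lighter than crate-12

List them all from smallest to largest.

Nothing is placed below crate-10, so it is least; from there crate-10 < crate-9; crate-9 < crate-3; crate-3 < crate-7; crate-7 < crate-2; crate-2 < crate-1; crate-1 < crate-12; crate-12 < crate-6; crate-6 < crate-11; crate-11 < crate-13; crate-13 < crate-4, each given directly.

crate-10 < crate-9 < crate-3 < crate-7 < crate-2 < crate-1 < crate-12 < crate-6 < crate-11 < crate-13 < crate-4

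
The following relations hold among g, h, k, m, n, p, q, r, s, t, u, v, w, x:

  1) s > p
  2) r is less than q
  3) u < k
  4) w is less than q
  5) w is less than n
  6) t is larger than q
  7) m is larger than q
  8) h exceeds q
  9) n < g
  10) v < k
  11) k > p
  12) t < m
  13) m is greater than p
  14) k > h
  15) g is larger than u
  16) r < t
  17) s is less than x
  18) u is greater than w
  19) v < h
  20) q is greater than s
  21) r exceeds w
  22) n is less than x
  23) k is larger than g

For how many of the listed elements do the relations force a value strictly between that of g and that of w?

Chaining upward from w reaches: r, u, n, q, t, m, h, x, k.
Chaining downward from g reaches: u, n.
Strictly between w and g are those in both lists: u, n — 2 elements.

2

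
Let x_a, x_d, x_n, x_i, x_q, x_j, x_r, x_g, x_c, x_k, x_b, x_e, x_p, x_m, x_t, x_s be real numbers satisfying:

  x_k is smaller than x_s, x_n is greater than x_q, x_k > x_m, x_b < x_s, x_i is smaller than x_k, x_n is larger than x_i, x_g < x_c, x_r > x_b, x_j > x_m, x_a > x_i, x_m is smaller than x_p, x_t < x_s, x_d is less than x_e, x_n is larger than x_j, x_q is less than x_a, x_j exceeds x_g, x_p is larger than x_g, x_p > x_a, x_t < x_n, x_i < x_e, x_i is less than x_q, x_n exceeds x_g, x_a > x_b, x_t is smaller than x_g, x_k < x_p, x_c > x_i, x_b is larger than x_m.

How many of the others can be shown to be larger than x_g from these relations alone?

4

Directly above x_g: x_c, x_p, x_j, x_n.
No other element is forced above x_g by the given relations, so the count is 4.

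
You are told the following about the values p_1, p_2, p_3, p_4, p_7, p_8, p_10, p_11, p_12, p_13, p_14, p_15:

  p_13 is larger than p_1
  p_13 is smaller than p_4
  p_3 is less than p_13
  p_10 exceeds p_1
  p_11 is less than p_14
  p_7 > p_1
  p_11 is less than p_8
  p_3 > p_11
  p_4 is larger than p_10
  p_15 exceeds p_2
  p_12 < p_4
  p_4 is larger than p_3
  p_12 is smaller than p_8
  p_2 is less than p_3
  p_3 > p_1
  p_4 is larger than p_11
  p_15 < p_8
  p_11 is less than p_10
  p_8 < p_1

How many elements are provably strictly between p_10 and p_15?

Chaining upward from p_15 reaches: p_8, p_1, p_3, p_13, p_4, p_7.
Chaining downward from p_10 reaches: p_12, p_2, p_11, p_8, p_1.
Strictly between p_15 and p_10 are those in both lists: p_8, p_1 — 2 elements.

2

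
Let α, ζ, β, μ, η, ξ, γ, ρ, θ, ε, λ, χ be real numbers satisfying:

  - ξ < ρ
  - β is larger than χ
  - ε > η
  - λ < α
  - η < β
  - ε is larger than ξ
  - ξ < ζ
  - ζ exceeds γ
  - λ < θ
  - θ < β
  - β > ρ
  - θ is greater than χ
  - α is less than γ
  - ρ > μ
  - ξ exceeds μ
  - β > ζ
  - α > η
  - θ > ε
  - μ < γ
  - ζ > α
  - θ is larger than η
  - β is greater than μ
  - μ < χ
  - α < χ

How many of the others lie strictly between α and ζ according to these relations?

Chaining upward from α reaches: χ, γ, θ, β.
Chaining downward from ζ reaches: λ, η, μ, ξ, γ.
Strictly between α and ζ are those in both lists: γ — 1 element.

1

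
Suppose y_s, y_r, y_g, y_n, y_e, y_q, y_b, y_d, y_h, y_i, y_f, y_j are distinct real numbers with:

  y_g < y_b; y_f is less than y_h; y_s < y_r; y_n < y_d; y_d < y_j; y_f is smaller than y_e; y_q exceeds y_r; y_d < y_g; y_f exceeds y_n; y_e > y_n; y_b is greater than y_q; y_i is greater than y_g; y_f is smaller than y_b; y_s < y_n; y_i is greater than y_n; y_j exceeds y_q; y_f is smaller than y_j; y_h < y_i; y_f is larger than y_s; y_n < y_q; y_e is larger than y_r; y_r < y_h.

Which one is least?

y_s

y_n is not least since y_s < y_n; y_r is not least since y_s < y_r; y_d is not least since y_n < y_d; y_f is not least since y_s < y_f; y_h is not least since y_r < y_h; y_g is not least since y_d < y_g; y_q is not least since y_r < y_q; y_b is not least since y_g < y_b; y_e is not least since y_f < y_e; y_i is not least since y_h < y_i; y_j is not least since y_f < y_j.
Only y_s has nothing below it, so y_s is the least.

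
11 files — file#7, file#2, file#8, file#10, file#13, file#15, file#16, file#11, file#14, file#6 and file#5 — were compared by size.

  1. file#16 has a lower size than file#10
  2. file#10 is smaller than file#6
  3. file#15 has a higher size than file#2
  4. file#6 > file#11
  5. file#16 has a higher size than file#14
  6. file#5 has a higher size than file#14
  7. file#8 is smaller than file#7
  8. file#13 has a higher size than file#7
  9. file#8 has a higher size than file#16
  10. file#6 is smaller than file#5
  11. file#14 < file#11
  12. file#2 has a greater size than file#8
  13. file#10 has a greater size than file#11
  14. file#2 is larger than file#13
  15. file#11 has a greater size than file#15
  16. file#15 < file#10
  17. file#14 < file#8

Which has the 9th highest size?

Piecing the relations together gives one ordering: file#14 < file#16 < file#8 < file#7 < file#13 < file#2 < file#15 < file#11 < file#10 < file#6 < file#5.
Counting 9 from the largest end gives file#8.

file#8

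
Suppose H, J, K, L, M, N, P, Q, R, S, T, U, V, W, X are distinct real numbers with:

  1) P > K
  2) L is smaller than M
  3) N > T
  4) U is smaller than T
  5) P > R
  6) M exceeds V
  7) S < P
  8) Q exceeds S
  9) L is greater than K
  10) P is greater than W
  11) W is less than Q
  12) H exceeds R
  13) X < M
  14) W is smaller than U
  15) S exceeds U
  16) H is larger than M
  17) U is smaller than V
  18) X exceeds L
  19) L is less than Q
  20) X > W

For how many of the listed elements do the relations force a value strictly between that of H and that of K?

The relations place K below H. An element lies strictly between them when it is forced above K and also forced below H.
Above K: {L, X, P, M, Q}. Below H: {W, U, R, L, X, V, M}.
Intersection: {L, X, M} — 3.

3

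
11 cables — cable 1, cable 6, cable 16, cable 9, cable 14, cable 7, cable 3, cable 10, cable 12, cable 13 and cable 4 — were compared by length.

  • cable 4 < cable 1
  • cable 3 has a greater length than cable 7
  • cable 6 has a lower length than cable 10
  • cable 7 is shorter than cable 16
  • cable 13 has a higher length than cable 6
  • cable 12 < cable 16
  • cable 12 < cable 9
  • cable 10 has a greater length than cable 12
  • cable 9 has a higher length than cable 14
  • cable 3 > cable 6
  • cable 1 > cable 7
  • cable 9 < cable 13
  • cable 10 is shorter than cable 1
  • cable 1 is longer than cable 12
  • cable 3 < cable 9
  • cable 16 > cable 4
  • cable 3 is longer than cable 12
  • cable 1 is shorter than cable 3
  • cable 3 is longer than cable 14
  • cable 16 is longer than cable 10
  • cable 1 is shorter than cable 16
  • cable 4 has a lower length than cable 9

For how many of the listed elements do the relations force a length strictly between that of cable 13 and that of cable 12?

Chaining upward from cable 12 reaches: cable 10, cable 1, cable 3, cable 9, cable 16.
Chaining downward from cable 13 reaches: cable 4, cable 7, cable 14, cable 6, cable 10, cable 1, cable 3, cable 9.
Strictly between cable 12 and cable 13 are those in both lists: cable 10, cable 1, cable 3, cable 9 — 4 elements.

4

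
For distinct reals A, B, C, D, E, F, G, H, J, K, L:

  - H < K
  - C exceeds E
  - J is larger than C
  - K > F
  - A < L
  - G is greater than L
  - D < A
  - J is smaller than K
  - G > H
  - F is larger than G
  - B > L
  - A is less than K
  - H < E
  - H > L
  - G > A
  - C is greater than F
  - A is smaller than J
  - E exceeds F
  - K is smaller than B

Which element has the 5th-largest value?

The consecutive relations fix a unique order: D < A < L < H < G < F < E < C < J < K < B.
The 5th largest is E.

E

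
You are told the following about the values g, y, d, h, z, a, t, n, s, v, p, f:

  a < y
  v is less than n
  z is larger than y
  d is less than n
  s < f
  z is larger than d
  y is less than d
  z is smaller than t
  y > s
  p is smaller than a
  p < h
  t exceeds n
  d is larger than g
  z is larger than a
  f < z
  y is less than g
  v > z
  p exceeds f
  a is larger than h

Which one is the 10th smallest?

The consecutive relations fix a unique order: s < f < p < h < a < y < g < d < z < v < n < t.
The 10th smallest is v.

v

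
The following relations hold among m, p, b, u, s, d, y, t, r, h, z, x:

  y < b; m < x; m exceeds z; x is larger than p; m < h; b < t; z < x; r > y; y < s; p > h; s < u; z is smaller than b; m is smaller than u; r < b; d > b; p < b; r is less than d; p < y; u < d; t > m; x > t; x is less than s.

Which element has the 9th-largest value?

The consecutive relations fix a unique order: z < m < h < p < y < r < b < t < x < s < u < d.
The 9th largest is p.

p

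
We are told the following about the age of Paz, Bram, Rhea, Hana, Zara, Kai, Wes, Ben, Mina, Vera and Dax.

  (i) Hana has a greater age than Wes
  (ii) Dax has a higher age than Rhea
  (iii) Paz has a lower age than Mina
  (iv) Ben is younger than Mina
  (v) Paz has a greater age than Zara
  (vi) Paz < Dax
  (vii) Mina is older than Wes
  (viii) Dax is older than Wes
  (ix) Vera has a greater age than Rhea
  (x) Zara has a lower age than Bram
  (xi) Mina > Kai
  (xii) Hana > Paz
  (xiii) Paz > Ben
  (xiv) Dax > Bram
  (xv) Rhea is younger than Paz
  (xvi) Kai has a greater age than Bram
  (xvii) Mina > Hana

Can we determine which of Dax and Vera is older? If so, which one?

undetermined

Following every chain through Vera: below Vera we get Rhea.
Dax is not reached, and no chain runs the other way from Dax to Vera.
So the given relations leave the order of Vera and Dax undetermined.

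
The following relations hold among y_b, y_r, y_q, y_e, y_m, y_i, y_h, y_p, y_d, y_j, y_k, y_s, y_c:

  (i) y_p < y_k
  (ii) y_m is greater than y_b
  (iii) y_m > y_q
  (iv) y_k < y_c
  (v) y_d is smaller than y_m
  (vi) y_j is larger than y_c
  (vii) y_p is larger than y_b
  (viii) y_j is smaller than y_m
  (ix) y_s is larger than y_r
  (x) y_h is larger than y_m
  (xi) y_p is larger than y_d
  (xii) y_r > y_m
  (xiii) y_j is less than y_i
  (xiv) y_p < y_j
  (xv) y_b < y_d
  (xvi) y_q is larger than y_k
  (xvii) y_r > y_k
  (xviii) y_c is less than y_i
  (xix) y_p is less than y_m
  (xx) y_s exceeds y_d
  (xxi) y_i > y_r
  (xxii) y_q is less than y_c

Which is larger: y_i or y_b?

Chaining the given relations: y_b < y_d < y_p < y_k < y_q < y_c < y_j < y_m < y_r < y_i.
So y_b < y_i; y_i is the larger of the two.

y_i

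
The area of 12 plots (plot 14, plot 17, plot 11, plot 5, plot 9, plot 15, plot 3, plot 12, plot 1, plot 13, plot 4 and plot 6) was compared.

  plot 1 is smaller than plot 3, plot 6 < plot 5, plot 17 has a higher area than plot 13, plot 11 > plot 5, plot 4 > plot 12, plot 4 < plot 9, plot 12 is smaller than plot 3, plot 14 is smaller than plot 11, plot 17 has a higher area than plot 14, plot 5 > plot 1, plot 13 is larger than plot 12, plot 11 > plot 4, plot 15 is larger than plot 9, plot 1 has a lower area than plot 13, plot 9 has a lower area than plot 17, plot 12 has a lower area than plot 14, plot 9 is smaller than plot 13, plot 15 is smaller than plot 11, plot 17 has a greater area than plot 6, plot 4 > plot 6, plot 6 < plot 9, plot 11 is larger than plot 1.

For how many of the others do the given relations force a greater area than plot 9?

4

From plot 9 the given relations immediately reach plot 13, plot 15, plot 17.
From those, plot 11 — 4 in total.
No other element is forced above plot 9 by the given relations, so the count is 4.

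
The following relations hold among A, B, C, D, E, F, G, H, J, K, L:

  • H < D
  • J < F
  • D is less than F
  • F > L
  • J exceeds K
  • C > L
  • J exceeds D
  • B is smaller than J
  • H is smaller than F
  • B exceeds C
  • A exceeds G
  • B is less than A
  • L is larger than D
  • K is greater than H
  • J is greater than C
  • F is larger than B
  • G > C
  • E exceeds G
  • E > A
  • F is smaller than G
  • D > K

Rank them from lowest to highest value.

Nothing is placed below H, so it is least; from there H < K; K < D; D < L; L < C; C < B; B < J; J < F; F < G; G < A; A < E, each given directly.

H < K < D < L < C < B < J < F < G < A < E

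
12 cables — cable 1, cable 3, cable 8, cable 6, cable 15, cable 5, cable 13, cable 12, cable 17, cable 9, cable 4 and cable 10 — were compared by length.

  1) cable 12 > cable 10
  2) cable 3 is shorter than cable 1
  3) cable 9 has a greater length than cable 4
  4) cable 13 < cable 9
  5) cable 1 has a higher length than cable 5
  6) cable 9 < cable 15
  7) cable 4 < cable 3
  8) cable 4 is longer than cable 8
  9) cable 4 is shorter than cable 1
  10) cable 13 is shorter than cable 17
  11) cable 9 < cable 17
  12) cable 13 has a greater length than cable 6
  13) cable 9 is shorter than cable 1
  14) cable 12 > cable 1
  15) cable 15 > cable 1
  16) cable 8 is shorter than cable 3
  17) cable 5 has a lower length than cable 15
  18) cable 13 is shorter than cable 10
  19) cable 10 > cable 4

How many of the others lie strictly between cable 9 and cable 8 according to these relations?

1

Chaining upward from cable 8 reaches: cable 4, cable 3, cable 1, cable 10, cable 17, cable 12, cable 15.
Chaining downward from cable 9 reaches: cable 6, cable 4, cable 13.
Strictly between cable 8 and cable 9 are those in both lists: cable 4 — 1 element.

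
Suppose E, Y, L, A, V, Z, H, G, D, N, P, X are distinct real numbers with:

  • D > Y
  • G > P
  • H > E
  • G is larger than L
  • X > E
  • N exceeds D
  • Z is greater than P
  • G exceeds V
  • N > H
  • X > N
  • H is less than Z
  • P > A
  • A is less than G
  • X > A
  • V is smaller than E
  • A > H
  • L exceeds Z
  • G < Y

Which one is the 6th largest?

Piecing the relations together gives one ordering: V < E < H < A < P < Z < L < G < Y < D < N < X.
Counting 6 from the largest end gives L.

L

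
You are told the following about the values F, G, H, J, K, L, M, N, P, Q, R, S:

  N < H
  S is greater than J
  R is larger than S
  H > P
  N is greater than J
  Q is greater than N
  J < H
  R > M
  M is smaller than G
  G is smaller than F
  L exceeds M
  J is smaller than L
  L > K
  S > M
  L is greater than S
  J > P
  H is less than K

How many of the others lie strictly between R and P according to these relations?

2

Chaining upward from P reaches: J, S, N, Q, H, K, L.
Chaining downward from R reaches: M, J, S.
Strictly between P and R are those in both lists: J, S — 2 elements.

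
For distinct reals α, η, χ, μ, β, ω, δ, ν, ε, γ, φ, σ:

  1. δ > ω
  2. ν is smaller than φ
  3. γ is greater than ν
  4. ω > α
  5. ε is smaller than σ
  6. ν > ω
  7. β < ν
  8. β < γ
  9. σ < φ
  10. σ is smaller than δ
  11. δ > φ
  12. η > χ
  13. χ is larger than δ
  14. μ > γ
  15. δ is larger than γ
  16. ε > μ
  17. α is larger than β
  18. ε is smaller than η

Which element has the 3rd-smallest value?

Piecing the relations together gives one ordering: β < α < ω < ν < γ < μ < ε < σ < φ < δ < χ < η.
The 3rd smallest is ω.

ω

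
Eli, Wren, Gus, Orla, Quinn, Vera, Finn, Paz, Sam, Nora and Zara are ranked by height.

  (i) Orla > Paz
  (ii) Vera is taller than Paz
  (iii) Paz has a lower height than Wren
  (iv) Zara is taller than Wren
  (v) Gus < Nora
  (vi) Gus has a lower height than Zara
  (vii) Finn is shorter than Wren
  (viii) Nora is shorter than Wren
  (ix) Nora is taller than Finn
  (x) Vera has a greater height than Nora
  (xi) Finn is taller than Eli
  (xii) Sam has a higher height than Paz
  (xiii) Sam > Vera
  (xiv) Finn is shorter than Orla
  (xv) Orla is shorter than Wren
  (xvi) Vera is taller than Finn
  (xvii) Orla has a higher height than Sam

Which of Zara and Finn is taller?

Zara

The relevant relations are Finn < Nora; Nora < Vera; Vera < Sam; Sam < Orla; Orla < Wren; Wren < Zara.
Chaining these gives Finn < Nora < Vera < Sam < Orla < Wren < Zara.
So Finn < Zara; Zara is the taller of the two.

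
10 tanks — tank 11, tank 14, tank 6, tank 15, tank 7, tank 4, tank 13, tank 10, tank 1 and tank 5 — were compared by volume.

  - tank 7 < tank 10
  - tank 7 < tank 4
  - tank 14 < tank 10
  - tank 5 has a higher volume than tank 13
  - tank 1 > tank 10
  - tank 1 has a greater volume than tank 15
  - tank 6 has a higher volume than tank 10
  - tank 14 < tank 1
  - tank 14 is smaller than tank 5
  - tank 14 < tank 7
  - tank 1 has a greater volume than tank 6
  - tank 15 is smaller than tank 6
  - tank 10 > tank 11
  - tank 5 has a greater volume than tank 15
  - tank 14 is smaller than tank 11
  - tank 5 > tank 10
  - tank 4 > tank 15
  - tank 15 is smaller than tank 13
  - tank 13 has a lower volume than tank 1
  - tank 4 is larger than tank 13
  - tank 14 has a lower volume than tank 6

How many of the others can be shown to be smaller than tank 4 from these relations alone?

The elements the relations force below tank 4 are tank 14, tank 7, tank 15, tank 13 — no chain reaches any other.
That is 4.

4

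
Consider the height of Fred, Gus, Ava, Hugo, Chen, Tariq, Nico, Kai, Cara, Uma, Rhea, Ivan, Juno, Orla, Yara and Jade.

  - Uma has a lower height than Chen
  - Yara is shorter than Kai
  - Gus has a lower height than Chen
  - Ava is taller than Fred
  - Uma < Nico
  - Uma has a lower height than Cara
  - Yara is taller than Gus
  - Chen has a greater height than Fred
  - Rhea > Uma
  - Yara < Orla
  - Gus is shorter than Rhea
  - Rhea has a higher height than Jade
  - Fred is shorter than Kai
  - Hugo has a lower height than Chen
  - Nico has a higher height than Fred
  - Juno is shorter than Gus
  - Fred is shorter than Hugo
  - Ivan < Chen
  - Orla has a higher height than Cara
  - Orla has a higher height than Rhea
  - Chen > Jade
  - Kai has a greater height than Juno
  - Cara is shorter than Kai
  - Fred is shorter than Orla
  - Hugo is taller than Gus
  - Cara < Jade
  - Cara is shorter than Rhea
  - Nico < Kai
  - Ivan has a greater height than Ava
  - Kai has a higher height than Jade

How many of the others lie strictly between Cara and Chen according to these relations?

The relations place Cara below Chen. An element lies strictly between them when it is forced above Cara and also forced below Chen.
Above Cara: {Jade, Rhea, Orla, Kai}. Below Chen: {Juno, Fred, Gus, Uma, Hugo, Jade, Ava, Ivan}.
Intersection: {Jade} — 1.

1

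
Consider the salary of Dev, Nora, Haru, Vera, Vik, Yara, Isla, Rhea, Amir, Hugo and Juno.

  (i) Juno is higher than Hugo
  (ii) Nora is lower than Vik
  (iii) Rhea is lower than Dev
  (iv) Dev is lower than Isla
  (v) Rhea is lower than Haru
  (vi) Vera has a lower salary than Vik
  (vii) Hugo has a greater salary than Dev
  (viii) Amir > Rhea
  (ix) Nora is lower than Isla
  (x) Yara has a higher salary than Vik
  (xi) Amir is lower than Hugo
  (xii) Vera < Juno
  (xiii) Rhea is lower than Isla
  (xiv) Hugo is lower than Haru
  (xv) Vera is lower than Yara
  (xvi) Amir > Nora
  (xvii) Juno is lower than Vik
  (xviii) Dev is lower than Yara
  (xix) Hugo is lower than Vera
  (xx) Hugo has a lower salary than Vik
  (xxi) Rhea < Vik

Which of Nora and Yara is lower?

Nora

Nora < Amir and Amir < Hugo give Nora < Hugo.
Then Hugo < Vera extends the chain to Vera.
Then Vera < Juno extends the chain to Juno.
With Juno < Vik: Nora < Amir < Hugo < Vera < Juno < Vik.
With Vik < Yara: Nora < Amir < Hugo < Vera < Juno < Vik < Yara.
So Nora < Yara; Nora is the lower of the two.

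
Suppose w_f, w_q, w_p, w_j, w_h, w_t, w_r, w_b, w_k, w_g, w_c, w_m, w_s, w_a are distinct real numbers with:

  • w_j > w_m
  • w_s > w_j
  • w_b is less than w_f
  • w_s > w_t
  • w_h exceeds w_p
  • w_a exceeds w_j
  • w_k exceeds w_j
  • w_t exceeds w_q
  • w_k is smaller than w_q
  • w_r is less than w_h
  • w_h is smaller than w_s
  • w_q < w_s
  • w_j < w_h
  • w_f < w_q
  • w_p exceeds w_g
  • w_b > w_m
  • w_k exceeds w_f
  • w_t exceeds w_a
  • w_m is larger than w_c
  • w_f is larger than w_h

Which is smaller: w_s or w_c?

The relevant relations are w_c < w_m; w_m < w_j; w_j < w_h; w_h < w_f; w_f < w_k; w_k < w_q; w_q < w_t; w_t < w_s.
Chaining these gives w_c < w_m < w_j < w_h < w_f < w_k < w_q < w_t < w_s.
So w_c < w_s; w_c is the smaller of the two.

w_c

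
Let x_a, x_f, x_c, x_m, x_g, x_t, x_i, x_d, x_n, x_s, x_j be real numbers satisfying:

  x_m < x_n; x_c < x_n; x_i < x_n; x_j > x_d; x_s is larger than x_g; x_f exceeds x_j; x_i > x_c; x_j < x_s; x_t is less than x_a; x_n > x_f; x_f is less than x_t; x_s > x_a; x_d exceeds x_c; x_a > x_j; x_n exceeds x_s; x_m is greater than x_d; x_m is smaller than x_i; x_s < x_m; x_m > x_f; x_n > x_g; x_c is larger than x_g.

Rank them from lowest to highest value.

The consecutive links are each given: x_g < x_c; x_c < x_d; x_d < x_j; x_j < x_f; x_f < x_t; x_t < x_a; x_a < x_s; x_s < x_m; x_m < x_i; x_i < x_n.

x_g < x_c < x_d < x_j < x_f < x_t < x_a < x_s < x_m < x_i < x_n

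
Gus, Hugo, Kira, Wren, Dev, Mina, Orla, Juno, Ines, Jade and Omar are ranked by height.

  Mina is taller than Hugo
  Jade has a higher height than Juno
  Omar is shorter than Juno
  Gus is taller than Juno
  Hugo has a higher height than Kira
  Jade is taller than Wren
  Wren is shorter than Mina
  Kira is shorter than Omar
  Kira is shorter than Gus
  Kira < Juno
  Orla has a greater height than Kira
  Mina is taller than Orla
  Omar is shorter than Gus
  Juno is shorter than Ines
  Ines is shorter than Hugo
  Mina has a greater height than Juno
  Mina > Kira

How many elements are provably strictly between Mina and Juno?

2

The relations place Juno below Mina. An element lies strictly between them when it is forced above Juno and also forced below Mina.
Above Juno: {Gus, Ines, Hugo, Jade}. Below Mina: {Kira, Wren, Omar, Ines, Orla, Hugo}.
Intersection: {Ines, Hugo} — 2.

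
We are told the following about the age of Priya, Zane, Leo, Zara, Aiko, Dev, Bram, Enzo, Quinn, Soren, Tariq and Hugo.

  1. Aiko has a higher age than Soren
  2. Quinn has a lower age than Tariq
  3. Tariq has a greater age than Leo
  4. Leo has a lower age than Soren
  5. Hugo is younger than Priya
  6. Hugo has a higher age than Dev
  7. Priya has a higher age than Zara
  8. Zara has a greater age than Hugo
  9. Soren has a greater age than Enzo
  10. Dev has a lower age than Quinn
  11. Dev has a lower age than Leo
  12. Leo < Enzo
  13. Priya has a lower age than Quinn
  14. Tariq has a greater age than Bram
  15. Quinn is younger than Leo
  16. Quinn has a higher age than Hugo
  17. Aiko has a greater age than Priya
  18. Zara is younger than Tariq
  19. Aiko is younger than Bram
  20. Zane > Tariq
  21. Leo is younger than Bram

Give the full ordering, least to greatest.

Nothing is placed below Dev, so it is least; from there Dev < Hugo; Hugo < Zara; Zara < Priya; Priya < Quinn; Quinn < Leo; Leo < Enzo; Enzo < Soren; Soren < Aiko; Aiko < Bram; Bram < Tariq; Tariq < Zane, each given directly.

Dev < Hugo < Zara < Priya < Quinn < Leo < Enzo < Soren < Aiko < Bram < Tariq < Zane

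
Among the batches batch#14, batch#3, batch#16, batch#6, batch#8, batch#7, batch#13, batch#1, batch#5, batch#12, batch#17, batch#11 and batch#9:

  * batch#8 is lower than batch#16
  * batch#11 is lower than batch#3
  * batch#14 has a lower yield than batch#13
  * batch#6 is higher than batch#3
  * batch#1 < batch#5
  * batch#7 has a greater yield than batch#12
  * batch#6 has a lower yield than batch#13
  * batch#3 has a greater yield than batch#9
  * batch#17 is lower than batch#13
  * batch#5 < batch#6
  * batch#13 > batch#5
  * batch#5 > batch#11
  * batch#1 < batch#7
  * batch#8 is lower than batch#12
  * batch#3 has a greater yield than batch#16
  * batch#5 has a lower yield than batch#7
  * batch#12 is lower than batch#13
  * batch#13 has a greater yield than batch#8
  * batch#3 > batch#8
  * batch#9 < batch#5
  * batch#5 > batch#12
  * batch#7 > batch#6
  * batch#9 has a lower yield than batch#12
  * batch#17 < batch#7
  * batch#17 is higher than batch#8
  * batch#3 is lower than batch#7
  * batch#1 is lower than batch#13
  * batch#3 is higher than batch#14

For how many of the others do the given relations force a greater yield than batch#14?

The elements the relations force above batch#14 are batch#3, batch#6, batch#13, batch#7 — no chain reaches any other.
That is 4.

4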